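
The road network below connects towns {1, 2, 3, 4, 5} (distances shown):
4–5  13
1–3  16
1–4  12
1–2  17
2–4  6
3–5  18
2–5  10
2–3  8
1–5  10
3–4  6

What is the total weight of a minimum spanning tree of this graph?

32

Kruskal: consider edges lightest-first.
2–4 (6): add — endpoints in different components.
3–4 (6): add — endpoints in different components.
2–3 (8): skip — 2 and 3 already connected.
1–5 (10): add — endpoints in different components.
2–5 (10): add — endpoints in different components.
MST edges: 2–4, 3–4, 1–5, 2–5; total weight 6+6+10+10 = 32.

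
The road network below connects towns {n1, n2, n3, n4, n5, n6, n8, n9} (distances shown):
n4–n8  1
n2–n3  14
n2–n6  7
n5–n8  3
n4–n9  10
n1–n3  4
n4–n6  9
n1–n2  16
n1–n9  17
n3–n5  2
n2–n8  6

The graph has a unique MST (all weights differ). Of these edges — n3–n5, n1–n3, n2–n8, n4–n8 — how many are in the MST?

4

Kruskal's algorithm — process edges by increasing weight (ties by edge label):
n4–n8 (1): add — endpoints in different components.
n3–n5 (2): add — endpoints in different components.
n5–n8 (3): add — endpoints in different components.
n1–n3 (4): add — endpoints in different components.
n2–n8 (6): add — endpoints in different components.
n2–n6 (7): add — endpoints in different components.
n4–n6 (9): skip — n6 and n4 already connected.
n4–n9 (10): add — endpoints in different components.
MST edge set: {n4–n8, n3–n5, n5–n8, n1–n3, n2–n8, n2–n6, n4–n9}.
Of the listed edges, {n3–n5, n1–n3, n2–n8, n4–n8} are in the MST → 4.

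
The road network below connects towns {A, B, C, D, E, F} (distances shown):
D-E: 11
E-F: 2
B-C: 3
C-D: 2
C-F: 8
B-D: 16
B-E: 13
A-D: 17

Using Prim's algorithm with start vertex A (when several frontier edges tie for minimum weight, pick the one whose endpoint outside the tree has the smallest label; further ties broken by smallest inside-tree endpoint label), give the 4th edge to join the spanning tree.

C-F

Prim, starting at A.
Step 1: frontier [A-D 17] → take A-D (17); add D.
Step 2: frontier [C-D 2, D-E 11, B-D 16] → take C-D (2); add C.
Step 3: frontier [B-C 3, C-F 8, D-E 11, B-D 16] → take B-C (3); add B.
Step 4: frontier [B-E 13, C-F 8, D-E 11] → take C-F (8); add F.
Step 5: frontier [B-E 13, D-E 11, E-F 2] → take E-F (2); add E.
The 4th edge added is C-F.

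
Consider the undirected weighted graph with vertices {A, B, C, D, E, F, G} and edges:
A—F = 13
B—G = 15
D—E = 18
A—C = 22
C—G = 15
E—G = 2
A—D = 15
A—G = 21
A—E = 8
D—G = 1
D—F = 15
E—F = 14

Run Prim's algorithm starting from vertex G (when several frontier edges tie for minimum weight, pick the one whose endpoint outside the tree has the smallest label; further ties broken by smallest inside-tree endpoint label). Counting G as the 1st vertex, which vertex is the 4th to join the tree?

Prim's algorithm from G:
Step 1: frontier [D—G 1, E—G 2, B—G 15, C—G 15, A—G 21] → take D—G (1); add D.
Step 2: frontier [A—D 15, D—F 15, D—E 18, E—G 2, B—G 15, C—G 15, A—G 21] → take E—G (2); add E.
Step 3: frontier [A—D 15, D—F 15, A—E 8, E—F 14, B—G 15, C—G 15, A—G 21] → take A—E (8); add A.
Step 4: frontier [A—F 13, A—C 22, D—F 15, E—F 14, B—G 15, C—G 15] → take A—F (13); add F.
Step 5: frontier [A—C 22, B—G 15, C—G 15] → take B—G (15); add B.
Step 6: frontier [A—C 22, C—G 15] → take C—G (15); add C.
Vertex order: G, D, E, A, F, B, C. The 4th vertex is A.

A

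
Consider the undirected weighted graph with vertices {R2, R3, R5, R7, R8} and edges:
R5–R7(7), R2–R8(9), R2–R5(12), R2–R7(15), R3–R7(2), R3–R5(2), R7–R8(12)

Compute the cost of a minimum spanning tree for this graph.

Prim's algorithm from R3:
Step 1: cheapest edge leaving the tree is R3–R5 (2); add R5.
Step 2: cheapest edge leaving the tree is R3–R7 (2); add R7.
Step 3: cheapest edge leaving the tree is R2–R5 (12); add R2.
Step 4: cheapest edge leaving the tree is R2–R8 (9); add R8.
MST edges: R3–R5, R3–R7, R2–R5, R2–R8; total weight 2+2+12+9 = 25.

25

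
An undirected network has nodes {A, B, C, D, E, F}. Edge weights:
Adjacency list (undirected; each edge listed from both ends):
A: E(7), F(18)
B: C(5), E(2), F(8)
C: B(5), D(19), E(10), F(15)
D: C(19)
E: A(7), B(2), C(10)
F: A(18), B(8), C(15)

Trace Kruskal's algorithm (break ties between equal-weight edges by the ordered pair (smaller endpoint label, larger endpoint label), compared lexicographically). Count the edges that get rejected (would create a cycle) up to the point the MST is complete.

Kruskal's algorithm — process edges by increasing weight (ties by edge label):
B-E (2): add — endpoints in different components.
B-C (5): add — endpoints in different components.
A-E (7): add — endpoints in different components.
B-F (8): add — endpoints in different components.
C-E (10): skip — C and E already connected.
C-F (15): skip — C and F already connected.
A-F (18): skip — A and F already connected.
C-D (19): add — endpoints in different components.
Edges rejected before the tree was complete: 3.

3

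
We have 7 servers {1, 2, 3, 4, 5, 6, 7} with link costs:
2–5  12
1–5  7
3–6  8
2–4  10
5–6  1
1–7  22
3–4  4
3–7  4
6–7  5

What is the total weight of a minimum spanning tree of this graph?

31

Kruskal's algorithm — process edges by increasing weight (ties by edge label):
5–6 (1): add — endpoints in different components.
3–4 (4): add — endpoints in different components.
3–7 (4): add — endpoints in different components.
6–7 (5): add — endpoints in different components.
1–5 (7): add — endpoints in different components.
3–6 (8): skip — 3 and 6 already connected.
2–4 (10): add — endpoints in different components.
MST edges: 5–6, 3–4, 3–7, 6–7, 1–5, 2–4; total weight 1+4+4+5+7+10 = 31.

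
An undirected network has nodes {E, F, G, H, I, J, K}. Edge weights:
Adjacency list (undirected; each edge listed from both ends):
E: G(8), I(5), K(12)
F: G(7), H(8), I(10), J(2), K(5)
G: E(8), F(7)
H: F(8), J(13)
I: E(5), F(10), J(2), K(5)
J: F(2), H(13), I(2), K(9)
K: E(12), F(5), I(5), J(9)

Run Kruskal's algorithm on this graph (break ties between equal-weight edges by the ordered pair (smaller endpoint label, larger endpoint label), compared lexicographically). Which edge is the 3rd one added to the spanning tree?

E-I

Kruskal: consider edges lightest-first.
F—J (2): add — endpoints in different components.
I—J (2): add — endpoints in different components.
E—I (5): add — endpoints in different components.
F—K (5): add — endpoints in different components.
I—K (5): skip — I and K already connected.
F—G (7): add — endpoints in different components.
E—G (8): skip — E and G already connected.
F—H (8): add — endpoints in different components.
The 3rd edge added is E—I.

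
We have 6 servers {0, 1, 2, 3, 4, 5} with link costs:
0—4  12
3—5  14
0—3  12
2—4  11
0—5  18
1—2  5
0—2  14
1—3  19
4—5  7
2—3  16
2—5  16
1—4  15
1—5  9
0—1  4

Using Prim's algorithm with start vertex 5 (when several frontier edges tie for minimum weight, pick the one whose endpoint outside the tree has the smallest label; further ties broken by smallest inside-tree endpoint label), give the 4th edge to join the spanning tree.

1-2

Grow the tree from 5 using Prim:
Step 1: frontier [4—5 7, 1—5 9, 3—5 14, 2—5 16, 0—5 18] → take 4—5 (7); add 4.
Step 2: frontier [2—4 11, 0—4 12, 1—4 15, 1—5 9, 3—5 14, 2—5 16, 0—5 18] → take 1—5 (9); add 1.
Step 3: frontier [0—1 4, 1—2 5, 1—3 19, 2—4 11, 0—4 12, 3—5 14, 2—5 16, 0—5 18] → take 0—1 (4); add 0.
Step 4: frontier [0—3 12, 0—2 14, 1—2 5, 1—3 19, 2—4 11, 3—5 14, 2—5 16] → take 1—2 (5); add 2.
Step 5: frontier [0—3 12, 1—3 19, 2—3 16, 3—5 14] → take 0—3 (12); add 3.
The 4th edge added is 1—2.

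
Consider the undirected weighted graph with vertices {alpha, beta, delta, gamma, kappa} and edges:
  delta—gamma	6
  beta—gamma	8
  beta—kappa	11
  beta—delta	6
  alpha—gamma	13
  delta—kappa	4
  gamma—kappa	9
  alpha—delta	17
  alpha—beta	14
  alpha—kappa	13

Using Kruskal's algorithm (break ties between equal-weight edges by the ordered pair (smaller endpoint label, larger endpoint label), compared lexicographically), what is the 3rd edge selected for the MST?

delta-gamma

Kruskal: consider edges lightest-first.
delta—kappa (4): add. Components now {delta,kappa} {beta} {gamma} {alpha}
beta—delta (6): add. Components now {beta,delta,kappa} {gamma} {alpha}
delta—gamma (6): add. Components now {beta,delta,gamma,kappa} {alpha}
beta—gamma (8): skip — beta and gamma already connected.
gamma—kappa (9): skip — kappa and gamma already connected.
beta—kappa (11): skip — kappa and beta already connected.
alpha—gamma (13): add. Components now {alpha,beta,delta,gamma,kappa}
The 3rd edge added is delta—gamma.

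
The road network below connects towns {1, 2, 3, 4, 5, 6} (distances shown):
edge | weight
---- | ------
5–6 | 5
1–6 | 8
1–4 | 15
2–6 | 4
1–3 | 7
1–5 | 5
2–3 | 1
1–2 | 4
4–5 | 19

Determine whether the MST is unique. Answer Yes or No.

Sort edges by weight, then run Kruskal:
2–3 (1): add — endpoints in different components.
1–2 (4): add — endpoints in different components.
2–6 (4): add — endpoints in different components.
1–5 (5): add — endpoints in different components.
5–6 (5): skip — 5 and 6 already connected.
1–3 (7): skip — 1 and 3 already connected.
1–6 (8): skip — 1 and 6 already connected.
1–4 (15): add — endpoints in different components.
Non-tree edge 5–6 has weight 5, equal to the heaviest edge on its tree cycle — swapping gives another MST of the same weight. Not unique.

No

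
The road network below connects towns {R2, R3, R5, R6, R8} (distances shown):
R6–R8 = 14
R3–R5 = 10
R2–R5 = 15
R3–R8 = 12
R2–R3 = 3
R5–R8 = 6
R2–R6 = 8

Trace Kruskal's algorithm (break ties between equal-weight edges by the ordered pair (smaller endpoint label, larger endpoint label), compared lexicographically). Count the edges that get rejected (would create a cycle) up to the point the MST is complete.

Kruskal: consider edges lightest-first.
R2–R3 (3): add — endpoints in different components.
R5–R8 (6): add — endpoints in different components.
R2–R6 (8): add — endpoints in different components.
R3–R5 (10): add — endpoints in different components.
Edges rejected before the tree was complete: 0.

0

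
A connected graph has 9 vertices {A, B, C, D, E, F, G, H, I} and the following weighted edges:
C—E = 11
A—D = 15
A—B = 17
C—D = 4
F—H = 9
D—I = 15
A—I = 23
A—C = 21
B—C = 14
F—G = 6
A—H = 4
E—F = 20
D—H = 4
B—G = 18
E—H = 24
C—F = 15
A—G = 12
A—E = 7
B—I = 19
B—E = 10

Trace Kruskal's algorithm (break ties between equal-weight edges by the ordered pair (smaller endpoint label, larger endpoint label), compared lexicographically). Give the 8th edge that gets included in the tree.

D-I

Kruskal: consider edges lightest-first.
A—H (4): add — endpoints in different components.
C—D (4): add — endpoints in different components.
D—H (4): add — endpoints in different components.
F—G (6): add — endpoints in different components.
A—E (7): add — endpoints in different components.
F—H (9): add — endpoints in different components.
B—E (10): add — endpoints in different components.
C—E (11): skip — C and E already connected.
A—G (12): skip — A and G already connected.
B—C (14): skip — B and C already connected.
A—D (15): skip — A and D already connected.
C—F (15): skip — C and F already connected.
D—I (15): add — endpoints in different components.
The 8th edge added is D—I.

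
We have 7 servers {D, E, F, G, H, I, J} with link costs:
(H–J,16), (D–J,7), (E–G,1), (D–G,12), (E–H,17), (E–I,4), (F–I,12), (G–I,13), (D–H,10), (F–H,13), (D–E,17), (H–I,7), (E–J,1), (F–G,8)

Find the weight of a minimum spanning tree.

28

Prim, starting at J.
Step 1: frontier [E–J 1, D–J 7, H–J 16] → take E–J (1); add E.
Step 2: frontier [E–G 1, E–I 4, D–E 17, E–H 17, D–J 7, H–J 16] → take E–G (1); add G.
Step 3: frontier [E–I 4, D–E 17, E–H 17, F–G 8, D–G 12, G–I 13, D–J 7, H–J 16] → take E–I (4); add I.
Step 4: frontier [D–E 17, E–H 17, F–G 8, D–G 12, H–I 7, F–I 12, D–J 7, H–J 16] → take D–J (7); add D.
Step 5: frontier [D–H 10, E–H 17, F–G 8, H–I 7, F–I 12, H–J 16] → take H–I (7); add H.
Step 6: frontier [F–G 8, F–H 13, F–I 12] → take F–G (8); add F.
MST edges: E–J, E–G, E–I, D–J, H–I, F–G; total weight 1+1+4+7+7+8 = 28.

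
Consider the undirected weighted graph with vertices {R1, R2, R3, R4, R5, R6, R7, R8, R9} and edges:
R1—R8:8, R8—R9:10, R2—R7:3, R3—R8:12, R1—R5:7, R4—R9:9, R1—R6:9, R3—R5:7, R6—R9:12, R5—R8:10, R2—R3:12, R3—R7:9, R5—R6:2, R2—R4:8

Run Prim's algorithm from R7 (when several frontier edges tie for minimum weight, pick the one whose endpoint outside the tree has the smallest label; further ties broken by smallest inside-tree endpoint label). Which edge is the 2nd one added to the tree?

R2-R4

Prim, starting at R7.
Step 1: cheapest edge leaving the tree is R2—R7 (3); add R2.
Step 2: cheapest edge leaving the tree is R2—R4 (8); add R4.
Step 3: cheapest edge leaving the tree is R3—R7 (9); add R3.
Step 4: cheapest edge leaving the tree is R3—R5 (7); add R5.
Step 5: cheapest edge leaving the tree is R5—R6 (2); add R6.
Step 6: cheapest edge leaving the tree is R1—R5 (7); add R1.
Step 7: cheapest edge leaving the tree is R1—R8 (8); add R8.
Step 8: cheapest edge leaving the tree is R4—R9 (9); add R9.
The 2nd edge added is R2—R4.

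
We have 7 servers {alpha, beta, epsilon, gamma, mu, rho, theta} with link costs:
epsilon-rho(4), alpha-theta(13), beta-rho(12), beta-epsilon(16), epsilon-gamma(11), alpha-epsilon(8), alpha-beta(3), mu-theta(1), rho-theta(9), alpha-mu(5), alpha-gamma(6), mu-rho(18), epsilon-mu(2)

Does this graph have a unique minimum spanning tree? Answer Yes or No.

Kruskal: consider edges lightest-first.
mu-theta (1): add. Components now {mu,theta} {rho} {epsilon} {gamma} {beta} {alpha}
epsilon-mu (2): add. Components now {epsilon,mu,theta} {rho} {gamma} {beta} {alpha}
alpha-beta (3): add. Components now {epsilon,mu,theta} {rho} {gamma} {alpha,beta}
epsilon-rho (4): add. Components now {epsilon,mu,rho,theta} {gamma} {alpha,beta}
alpha-mu (5): add. Components now {alpha,beta,epsilon,mu,rho,theta} {gamma}
alpha-gamma (6): add. Components now {alpha,beta,epsilon,gamma,mu,rho,theta}
Every non-tree edge has weight strictly greater than the heaviest edge on the tree path between its endpoints, so the MST is unique.

Yes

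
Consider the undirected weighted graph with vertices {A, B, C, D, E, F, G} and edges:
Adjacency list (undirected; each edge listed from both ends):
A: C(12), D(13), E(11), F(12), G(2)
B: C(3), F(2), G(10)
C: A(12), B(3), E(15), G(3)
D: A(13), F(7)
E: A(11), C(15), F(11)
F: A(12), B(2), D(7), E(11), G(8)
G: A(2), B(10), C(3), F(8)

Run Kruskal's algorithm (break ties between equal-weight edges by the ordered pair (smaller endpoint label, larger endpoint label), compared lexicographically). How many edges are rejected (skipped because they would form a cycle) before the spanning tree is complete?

Kruskal's algorithm — process edges by increasing weight (ties by edge label):
A–G (2): add. Components now {A,G} {B} {C} {D} {E} {F}
B–F (2): add. Components now {A,G} {B,F} {C} {D} {E}
B–C (3): add. Components now {A,G} {B,C,F} {D} {E}
C–G (3): add. Components now {A,B,C,F,G} {D} {E}
D–F (7): add. Components now {A,B,C,D,F,G} {E}
F–G (8): skip — F and G already connected.
B–G (10): skip — B and G already connected.
A–E (11): add. Components now {A,B,C,D,E,F,G}
Edges rejected before the tree was complete: 2.

2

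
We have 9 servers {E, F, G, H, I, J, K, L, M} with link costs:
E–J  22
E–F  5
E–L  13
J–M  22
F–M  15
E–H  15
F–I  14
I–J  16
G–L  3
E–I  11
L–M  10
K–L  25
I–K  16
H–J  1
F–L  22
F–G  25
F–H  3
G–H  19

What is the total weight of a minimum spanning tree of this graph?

Prim, starting at K.
Step 1: cheapest edge leaving the tree is I–K (16); add I.
Step 2: cheapest edge leaving the tree is E–I (11); add E.
Step 3: cheapest edge leaving the tree is E–F (5); add F.
Step 4: cheapest edge leaving the tree is F–H (3); add H.
Step 5: cheapest edge leaving the tree is H–J (1); add J.
Step 6: cheapest edge leaving the tree is E–L (13); add L.
Step 7: cheapest edge leaving the tree is G–L (3); add G.
Step 8: cheapest edge leaving the tree is L–M (10); add M.
MST edges: I–K, E–I, E–F, F–H, H–J, E–L, G–L, L–M; total weight 16+11+5+3+1+13+3+10 = 62.

62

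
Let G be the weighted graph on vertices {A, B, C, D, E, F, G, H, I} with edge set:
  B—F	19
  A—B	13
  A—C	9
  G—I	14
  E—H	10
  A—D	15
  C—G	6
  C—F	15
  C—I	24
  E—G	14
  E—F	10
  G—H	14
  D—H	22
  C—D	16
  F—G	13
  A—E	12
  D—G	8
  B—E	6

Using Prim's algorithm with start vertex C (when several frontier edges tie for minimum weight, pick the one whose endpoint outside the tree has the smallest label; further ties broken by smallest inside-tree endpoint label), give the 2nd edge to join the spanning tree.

Prim, starting at C.
Step 1: cheapest edge leaving the tree is C—G (6); add G.
Step 2: cheapest edge leaving the tree is D—G (8); add D.
Step 3: cheapest edge leaving the tree is A—C (9); add A.
Step 4: cheapest edge leaving the tree is A—E (12); add E.
Step 5: cheapest edge leaving the tree is B—E (6); add B.
Step 6: cheapest edge leaving the tree is E—F (10); add F.
Step 7: cheapest edge leaving the tree is E—H (10); add H.
Step 8: cheapest edge leaving the tree is G—I (14); add I.
The 2nd edge added is D—G.

D-G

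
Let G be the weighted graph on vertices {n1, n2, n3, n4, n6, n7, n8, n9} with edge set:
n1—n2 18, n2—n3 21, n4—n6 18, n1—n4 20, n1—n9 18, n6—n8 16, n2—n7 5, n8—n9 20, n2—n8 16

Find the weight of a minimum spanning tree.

112

Kruskal: consider edges lightest-first.
n2—n7 (5): add — endpoints in different components.
n2—n8 (16): add — endpoints in different components.
n6—n8 (16): add — endpoints in different components.
n1—n2 (18): add — endpoints in different components.
n1—n9 (18): add — endpoints in different components.
n4—n6 (18): add — endpoints in different components.
n1—n4 (20): skip — n1 and n4 already connected.
n8—n9 (20): skip — n9 and n8 already connected.
n2—n3 (21): add — endpoints in different components.
MST edges: n2—n7, n2—n8, n6—n8, n1—n2, n1—n9, n4—n6, n2—n3; total weight 5+16+16+18+18+18+21 = 112.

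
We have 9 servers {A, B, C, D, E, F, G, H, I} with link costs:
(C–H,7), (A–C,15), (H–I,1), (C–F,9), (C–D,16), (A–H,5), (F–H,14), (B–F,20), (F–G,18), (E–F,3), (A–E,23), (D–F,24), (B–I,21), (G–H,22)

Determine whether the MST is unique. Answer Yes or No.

Sort edges by weight, then run Kruskal:
H–I (1): add — endpoints in different components.
E–F (3): add — endpoints in different components.
A–H (5): add — endpoints in different components.
C–H (7): add — endpoints in different components.
C–F (9): add — endpoints in different components.
F–H (14): skip — F and H already connected.
A–C (15): skip — A and C already connected.
C–D (16): add — endpoints in different components.
F–G (18): add — endpoints in different components.
B–F (20): add — endpoints in different components.
Every non-tree edge has weight strictly greater than the heaviest edge on the tree path between its endpoints, so the MST is unique.

Yes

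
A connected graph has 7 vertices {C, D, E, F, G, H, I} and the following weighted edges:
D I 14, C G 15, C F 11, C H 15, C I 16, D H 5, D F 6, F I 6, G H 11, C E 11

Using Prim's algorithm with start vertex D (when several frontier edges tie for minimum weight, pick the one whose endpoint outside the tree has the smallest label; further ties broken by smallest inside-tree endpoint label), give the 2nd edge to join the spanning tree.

Prim's algorithm from D:
Step 1: frontier [D H 5, D F 6, D I 14] → take D H (5); add H.
Step 2: frontier [D F 6, D I 14, G H 11, C H 15] → take D F (6); add F.
Step 3: frontier [D I 14, F I 6, C F 11, G H 11, C H 15] → take F I (6); add I.
Step 4: frontier [C F 11, G H 11, C H 15, C I 16] → take C F (11); add C.
Step 5: frontier [C E 11, C G 15, G H 11] → take C E (11); add E.
Step 6: frontier [C G 15, G H 11] → take G H (11); add G.
The 2nd edge added is D F.

D-F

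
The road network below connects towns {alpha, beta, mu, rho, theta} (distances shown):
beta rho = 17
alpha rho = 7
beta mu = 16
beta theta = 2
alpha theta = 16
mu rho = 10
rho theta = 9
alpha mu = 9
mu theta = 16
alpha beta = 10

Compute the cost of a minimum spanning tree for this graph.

27

Prim's algorithm from theta:
Step 1: cheapest edge leaving the tree is beta theta (2); add beta.
Step 2: cheapest edge leaving the tree is rho theta (9); add rho.
Step 3: cheapest edge leaving the tree is alpha rho (7); add alpha.
Step 4: cheapest edge leaving the tree is alpha mu (9); add mu.
MST edges: beta theta, rho theta, alpha rho, alpha mu; total weight 2+9+7+9 = 27.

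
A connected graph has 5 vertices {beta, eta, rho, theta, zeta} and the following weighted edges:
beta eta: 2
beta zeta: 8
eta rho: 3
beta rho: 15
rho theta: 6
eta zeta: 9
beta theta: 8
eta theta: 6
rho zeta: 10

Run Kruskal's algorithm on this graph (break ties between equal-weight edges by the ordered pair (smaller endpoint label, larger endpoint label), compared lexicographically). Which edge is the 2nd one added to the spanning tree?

eta-rho

Kruskal's algorithm — process edges by increasing weight (ties by edge label):
beta eta (2): add. Components now {beta,eta} {theta} {zeta} {rho}
eta rho (3): add. Components now {beta,eta,rho} {theta} {zeta}
eta theta (6): add. Components now {beta,eta,rho,theta} {zeta}
rho theta (6): skip — theta and rho already connected.
beta theta (8): skip — theta and beta already connected.
beta zeta (8): add. Components now {beta,eta,rho,theta,zeta}
The 2nd edge added is eta rho.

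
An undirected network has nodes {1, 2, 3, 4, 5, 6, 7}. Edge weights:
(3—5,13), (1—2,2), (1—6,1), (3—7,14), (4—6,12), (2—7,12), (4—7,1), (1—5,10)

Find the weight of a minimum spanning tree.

Prim, starting at 6.
Step 1: frontier [1—6 1, 4—6 12] → take 1—6 (1); add 1.
Step 2: frontier [1—2 2, 1—5 10, 4—6 12] → take 1—2 (2); add 2.
Step 3: frontier [1—5 10, 2—7 12, 4—6 12] → take 1—5 (10); add 5.
Step 4: frontier [2—7 12, 3—5 13, 4—6 12] → take 4—6 (12); add 4.
Step 5: frontier [2—7 12, 4—7 1, 3—5 13] → take 4—7 (1); add 7.
Step 6: frontier [3—5 13, 3—7 14] → take 3—5 (13); add 3.
MST edges: 1—6, 1—2, 1—5, 4—6, 4—7, 3—5; total weight 1+2+10+12+1+13 = 39.

39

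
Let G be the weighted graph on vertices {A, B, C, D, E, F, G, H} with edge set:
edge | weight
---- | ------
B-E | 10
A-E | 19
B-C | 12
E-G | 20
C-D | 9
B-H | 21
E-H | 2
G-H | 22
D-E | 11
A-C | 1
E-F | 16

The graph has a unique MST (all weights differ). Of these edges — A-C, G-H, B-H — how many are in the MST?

1

Sort edges by weight, then run Kruskal:
A-C (1): add — endpoints in different components.
E-H (2): add — endpoints in different components.
C-D (9): add — endpoints in different components.
B-E (10): add — endpoints in different components.
D-E (11): add — endpoints in different components.
B-C (12): skip — B and C already connected.
E-F (16): add — endpoints in different components.
A-E (19): skip — A and E already connected.
E-G (20): add — endpoints in different components.
MST edge set: {A-C, E-H, C-D, B-E, D-E, E-F, E-G}.
Of the listed edges, {A-C} are in the MST → 1.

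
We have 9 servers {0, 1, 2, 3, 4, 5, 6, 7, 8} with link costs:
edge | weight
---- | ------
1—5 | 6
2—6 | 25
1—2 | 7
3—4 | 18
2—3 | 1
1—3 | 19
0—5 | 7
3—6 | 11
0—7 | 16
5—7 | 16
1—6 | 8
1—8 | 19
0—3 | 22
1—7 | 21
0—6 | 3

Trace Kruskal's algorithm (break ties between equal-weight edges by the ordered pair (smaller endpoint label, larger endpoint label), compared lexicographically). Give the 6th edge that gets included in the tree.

0-7

Sort edges by weight, then run Kruskal:
2—3 (1): add — endpoints in different components.
0—6 (3): add — endpoints in different components.
1—5 (6): add — endpoints in different components.
0—5 (7): add — endpoints in different components.
1—2 (7): add — endpoints in different components.
1—6 (8): skip — 1 and 6 already connected.
3—6 (11): skip — 3 and 6 already connected.
0—7 (16): add — endpoints in different components.
5—7 (16): skip — 5 and 7 already connected.
3—4 (18): add — endpoints in different components.
1—3 (19): skip — 1 and 3 already connected.
1—8 (19): add — endpoints in different components.
The 6th edge added is 0—7.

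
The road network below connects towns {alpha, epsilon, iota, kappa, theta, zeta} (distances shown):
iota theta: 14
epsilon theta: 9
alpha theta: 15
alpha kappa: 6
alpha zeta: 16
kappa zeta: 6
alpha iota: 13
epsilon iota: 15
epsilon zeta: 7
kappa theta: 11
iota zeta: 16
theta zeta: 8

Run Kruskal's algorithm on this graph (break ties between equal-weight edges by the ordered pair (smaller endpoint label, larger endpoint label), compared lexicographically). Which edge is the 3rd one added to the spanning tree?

epsilon-zeta

Sort edges by weight, then run Kruskal:
alpha kappa (6): add — endpoints in different components.
kappa zeta (6): add — endpoints in different components.
epsilon zeta (7): add — endpoints in different components.
theta zeta (8): add — endpoints in different components.
epsilon theta (9): skip — epsilon and theta already connected.
kappa theta (11): skip — kappa and theta already connected.
alpha iota (13): add — endpoints in different components.
The 3rd edge added is epsilon zeta.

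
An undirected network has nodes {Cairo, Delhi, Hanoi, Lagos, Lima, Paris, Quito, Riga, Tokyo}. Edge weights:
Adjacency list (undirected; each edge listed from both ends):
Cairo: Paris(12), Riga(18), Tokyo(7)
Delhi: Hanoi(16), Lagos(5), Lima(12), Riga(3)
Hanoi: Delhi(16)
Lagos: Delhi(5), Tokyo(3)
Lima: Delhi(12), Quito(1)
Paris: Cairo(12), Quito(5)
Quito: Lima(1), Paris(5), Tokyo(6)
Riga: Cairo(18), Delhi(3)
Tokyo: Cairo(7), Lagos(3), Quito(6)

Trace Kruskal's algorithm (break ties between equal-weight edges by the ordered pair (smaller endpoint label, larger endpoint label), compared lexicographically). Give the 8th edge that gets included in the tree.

Sort edges by weight, then run Kruskal:
Lima–Quito (1): add — endpoints in different components.
Delhi–Riga (3): add — endpoints in different components.
Lagos–Tokyo (3): add — endpoints in different components.
Delhi–Lagos (5): add — endpoints in different components.
Paris–Quito (5): add — endpoints in different components.
Quito–Tokyo (6): add — endpoints in different components.
Cairo–Tokyo (7): add — endpoints in different components.
Cairo–Paris (12): skip — Cairo and Paris already connected.
Delhi–Lima (12): skip — Lima and Delhi already connected.
Delhi–Hanoi (16): add — endpoints in different components.
The 8th edge added is Delhi–Hanoi.

Delhi-Hanoi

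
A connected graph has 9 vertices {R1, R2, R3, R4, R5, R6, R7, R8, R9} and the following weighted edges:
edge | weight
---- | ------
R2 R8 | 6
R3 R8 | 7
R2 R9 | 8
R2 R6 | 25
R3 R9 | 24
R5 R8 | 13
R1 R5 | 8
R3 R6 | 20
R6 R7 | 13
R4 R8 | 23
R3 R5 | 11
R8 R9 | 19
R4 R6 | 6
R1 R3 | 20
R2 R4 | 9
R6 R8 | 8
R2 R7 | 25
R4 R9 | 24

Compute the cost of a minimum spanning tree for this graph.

67

Sort edges by weight, then run Kruskal:
R2 R8 (6): add — endpoints in different components.
R4 R6 (6): add — endpoints in different components.
R3 R8 (7): add — endpoints in different components.
R1 R5 (8): add — endpoints in different components.
R2 R9 (8): add — endpoints in different components.
R6 R8 (8): add — endpoints in different components.
R2 R4 (9): skip — R4 and R2 already connected.
R3 R5 (11): add — endpoints in different components.
R5 R8 (13): skip — R5 and R8 already connected.
R6 R7 (13): add — endpoints in different components.
MST edges: R2 R8, R4 R6, R3 R8, R1 R5, R2 R9, R6 R8, R3 R5, R6 R7; total weight 6+6+7+8+8+8+11+13 = 67.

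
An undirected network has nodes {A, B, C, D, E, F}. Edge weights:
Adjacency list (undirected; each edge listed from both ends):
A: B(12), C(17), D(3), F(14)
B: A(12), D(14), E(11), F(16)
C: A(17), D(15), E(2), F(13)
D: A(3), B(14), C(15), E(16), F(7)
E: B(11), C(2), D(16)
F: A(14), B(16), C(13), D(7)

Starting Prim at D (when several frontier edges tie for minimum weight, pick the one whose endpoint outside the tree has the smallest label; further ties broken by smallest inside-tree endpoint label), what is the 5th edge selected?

Prim's algorithm from D:
Step 1: cheapest edge leaving the tree is A–D (3); add A.
Step 2: cheapest edge leaving the tree is D–F (7); add F.
Step 3: cheapest edge leaving the tree is A–B (12); add B.
Step 4: cheapest edge leaving the tree is B–E (11); add E.
Step 5: cheapest edge leaving the tree is C–E (2); add C.
The 5th edge added is C–E.

C-E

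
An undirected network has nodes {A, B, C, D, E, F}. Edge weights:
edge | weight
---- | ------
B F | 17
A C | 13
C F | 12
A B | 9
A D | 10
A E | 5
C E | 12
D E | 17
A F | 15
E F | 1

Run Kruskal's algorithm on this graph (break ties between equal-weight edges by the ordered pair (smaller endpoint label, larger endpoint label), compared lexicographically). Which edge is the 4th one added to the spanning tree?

A-D

Sort edges by weight, then run Kruskal:
E F (1): add — endpoints in different components.
A E (5): add — endpoints in different components.
A B (9): add — endpoints in different components.
A D (10): add — endpoints in different components.
C E (12): add — endpoints in different components.
The 4th edge added is A D.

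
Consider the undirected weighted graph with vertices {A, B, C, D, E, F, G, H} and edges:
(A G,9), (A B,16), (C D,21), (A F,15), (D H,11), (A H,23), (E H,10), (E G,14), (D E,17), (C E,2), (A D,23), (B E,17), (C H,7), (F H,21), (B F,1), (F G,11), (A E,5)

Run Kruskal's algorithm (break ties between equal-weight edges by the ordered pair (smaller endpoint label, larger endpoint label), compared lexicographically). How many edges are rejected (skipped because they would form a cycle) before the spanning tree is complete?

1

Sort edges by weight, then run Kruskal:
B F (1): add — endpoints in different components.
C E (2): add — endpoints in different components.
A E (5): add — endpoints in different components.
C H (7): add — endpoints in different components.
A G (9): add — endpoints in different components.
E H (10): skip — E and H already connected.
D H (11): add — endpoints in different components.
F G (11): add — endpoints in different components.
Edges rejected before the tree was complete: 1.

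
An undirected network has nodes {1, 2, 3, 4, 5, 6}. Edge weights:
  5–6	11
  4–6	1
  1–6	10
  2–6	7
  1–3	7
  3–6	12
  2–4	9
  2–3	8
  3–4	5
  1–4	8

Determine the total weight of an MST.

31

Prim, starting at 5.
Step 1: frontier [5–6 11] → take 5–6 (11); add 6.
Step 2: frontier [4–6 1, 2–6 7, 1–6 10, 3–6 12] → take 4–6 (1); add 4.
Step 3: frontier [3–4 5, 1–4 8, 2–4 9, 2–6 7, 1–6 10, 3–6 12] → take 3–4 (5); add 3.
Step 4: frontier [1–3 7, 2–3 8, 1–4 8, 2–4 9, 2–6 7, 1–6 10] → take 1–3 (7); add 1.
Step 5: frontier [2–3 8, 2–4 9, 2–6 7] → take 2–6 (7); add 2.
MST edges: 5–6, 4–6, 3–4, 1–3, 2–6; total weight 11+1+5+7+7 = 31.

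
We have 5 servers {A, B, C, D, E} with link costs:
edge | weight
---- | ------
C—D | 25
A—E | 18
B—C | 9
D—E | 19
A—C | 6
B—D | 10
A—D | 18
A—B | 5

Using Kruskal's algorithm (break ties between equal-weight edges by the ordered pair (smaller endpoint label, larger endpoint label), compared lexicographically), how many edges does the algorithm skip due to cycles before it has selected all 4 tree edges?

2

Kruskal's algorithm — process edges by increasing weight (ties by edge label):
A—B (5): add — endpoints in different components.
A—C (6): add — endpoints in different components.
B—C (9): skip — B and C already connected.
B—D (10): add — endpoints in different components.
A—D (18): skip — A and D already connected.
A—E (18): add — endpoints in different components.
Edges rejected before the tree was complete: 2.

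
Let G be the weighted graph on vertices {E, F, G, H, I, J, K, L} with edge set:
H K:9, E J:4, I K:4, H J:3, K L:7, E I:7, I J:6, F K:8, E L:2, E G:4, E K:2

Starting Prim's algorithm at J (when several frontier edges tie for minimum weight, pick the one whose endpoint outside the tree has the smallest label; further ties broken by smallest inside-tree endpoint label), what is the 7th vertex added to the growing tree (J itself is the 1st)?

I

Prim, starting at J.
Step 1: frontier [H J 3, E J 4, I J 6] → take H J (3); add H.
Step 2: frontier [H K 9, E J 4, I J 6] → take E J (4); add E.
Step 3: frontier [E K 2, E L 2, E G 4, E I 7, H K 9, I J 6] → take E K (2); add K.
Step 4: frontier [E L 2, E G 4, E I 7, I J 6, I K 4, K L 7, F K 8] → take E L (2); add L.
Step 5: frontier [E G 4, E I 7, I J 6, I K 4, F K 8] → take E G (4); add G.
Step 6: frontier [E I 7, I J 6, I K 4, F K 8] → take I K (4); add I.
Step 7: frontier [F K 8] → take F K (8); add F.
Vertex order: J, H, E, K, L, G, I, F. The 7th vertex is I.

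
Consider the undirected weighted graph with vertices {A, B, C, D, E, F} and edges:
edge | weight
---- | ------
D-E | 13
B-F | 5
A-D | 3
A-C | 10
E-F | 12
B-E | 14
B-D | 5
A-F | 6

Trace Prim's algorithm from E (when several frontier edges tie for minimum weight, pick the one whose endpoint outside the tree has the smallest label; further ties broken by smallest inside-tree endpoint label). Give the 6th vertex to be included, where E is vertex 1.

Prim's algorithm from E:
Step 1: cheapest edge leaving the tree is E-F (12); add F.
Step 2: cheapest edge leaving the tree is B-F (5); add B.
Step 3: cheapest edge leaving the tree is B-D (5); add D.
Step 4: cheapest edge leaving the tree is A-D (3); add A.
Step 5: cheapest edge leaving the tree is A-C (10); add C.
Vertex order: E, F, B, D, A, C. The 6th vertex is C.

C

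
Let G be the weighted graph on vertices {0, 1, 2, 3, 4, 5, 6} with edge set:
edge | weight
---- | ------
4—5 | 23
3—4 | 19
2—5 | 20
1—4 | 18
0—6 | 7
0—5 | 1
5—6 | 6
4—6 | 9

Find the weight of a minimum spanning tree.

73

Kruskal's algorithm — process edges by increasing weight (ties by edge label):
0—5 (1): add. Components now {0,5} {1} {2} {3} {4} {6}
5—6 (6): add. Components now {0,5,6} {1} {2} {3} {4}
0—6 (7): skip — 0 and 6 already connected.
4—6 (9): add. Components now {0,4,5,6} {1} {2} {3}
1—4 (18): add. Components now {0,1,4,5,6} {2} {3}
3—4 (19): add. Components now {0,1,3,4,5,6} {2}
2—5 (20): add. Components now {0,1,2,3,4,5,6}
MST edges: 0—5, 5—6, 4—6, 1—4, 3—4, 2—5; total weight 1+6+9+18+19+20 = 73.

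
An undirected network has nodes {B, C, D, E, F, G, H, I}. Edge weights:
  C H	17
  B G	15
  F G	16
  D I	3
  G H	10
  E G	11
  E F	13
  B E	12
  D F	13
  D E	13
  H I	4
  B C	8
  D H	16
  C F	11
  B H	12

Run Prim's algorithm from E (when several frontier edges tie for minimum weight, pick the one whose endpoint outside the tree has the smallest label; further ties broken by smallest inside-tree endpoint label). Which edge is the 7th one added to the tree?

C-F

Grow the tree from E using Prim:
Step 1: cheapest edge leaving the tree is E G (11); add G.
Step 2: cheapest edge leaving the tree is G H (10); add H.
Step 3: cheapest edge leaving the tree is H I (4); add I.
Step 4: cheapest edge leaving the tree is D I (3); add D.
Step 5: cheapest edge leaving the tree is B E (12); add B.
Step 6: cheapest edge leaving the tree is B C (8); add C.
Step 7: cheapest edge leaving the tree is C F (11); add F.
The 7th edge added is C F.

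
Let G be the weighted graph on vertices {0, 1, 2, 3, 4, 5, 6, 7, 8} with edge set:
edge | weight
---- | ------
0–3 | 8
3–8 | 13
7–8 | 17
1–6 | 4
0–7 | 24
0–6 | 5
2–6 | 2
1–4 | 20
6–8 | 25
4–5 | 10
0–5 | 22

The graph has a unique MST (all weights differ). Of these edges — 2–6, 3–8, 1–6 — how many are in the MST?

3

Sort edges by weight, then run Kruskal:
2–6 (2): add — endpoints in different components.
1–6 (4): add — endpoints in different components.
0–6 (5): add — endpoints in different components.
0–3 (8): add — endpoints in different components.
4–5 (10): add — endpoints in different components.
3–8 (13): add — endpoints in different components.
7–8 (17): add — endpoints in different components.
1–4 (20): add — endpoints in different components.
MST edge set: {2–6, 1–6, 0–6, 0–3, 4–5, 3–8, 7–8, 1–4}.
Of the listed edges, {2–6, 3–8, 1–6} are in the MST → 3.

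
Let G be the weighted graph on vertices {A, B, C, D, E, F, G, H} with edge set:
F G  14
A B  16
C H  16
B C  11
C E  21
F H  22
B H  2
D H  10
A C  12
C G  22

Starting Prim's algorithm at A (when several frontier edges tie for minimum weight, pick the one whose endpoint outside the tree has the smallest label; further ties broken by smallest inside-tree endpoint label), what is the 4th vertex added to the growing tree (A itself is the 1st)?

H

Grow the tree from A using Prim:
Step 1: cheapest edge leaving the tree is A C (12); add C.
Step 2: cheapest edge leaving the tree is B C (11); add B.
Step 3: cheapest edge leaving the tree is B H (2); add H.
Step 4: cheapest edge leaving the tree is D H (10); add D.
Step 5: cheapest edge leaving the tree is C E (21); add E.
Step 6: cheapest edge leaving the tree is F H (22); add F.
Step 7: cheapest edge leaving the tree is F G (14); add G.
Vertex order: A, C, B, H, D, E, F, G. The 4th vertex is H.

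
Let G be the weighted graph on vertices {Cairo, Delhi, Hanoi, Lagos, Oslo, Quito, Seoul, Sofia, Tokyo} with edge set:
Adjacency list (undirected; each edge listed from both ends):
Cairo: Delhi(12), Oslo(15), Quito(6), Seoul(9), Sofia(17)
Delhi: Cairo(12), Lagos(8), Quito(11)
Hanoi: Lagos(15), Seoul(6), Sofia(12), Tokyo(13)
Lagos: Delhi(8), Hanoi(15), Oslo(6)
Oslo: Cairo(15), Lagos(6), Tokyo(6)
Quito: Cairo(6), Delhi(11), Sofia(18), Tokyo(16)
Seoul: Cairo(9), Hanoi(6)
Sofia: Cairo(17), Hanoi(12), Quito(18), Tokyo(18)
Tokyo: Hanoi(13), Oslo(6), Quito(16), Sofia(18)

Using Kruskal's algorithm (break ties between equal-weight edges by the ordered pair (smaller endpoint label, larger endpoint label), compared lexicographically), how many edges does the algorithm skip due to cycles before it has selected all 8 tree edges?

Sort edges by weight, then run Kruskal:
Cairo—Quito (6): add — endpoints in different components.
Hanoi—Seoul (6): add — endpoints in different components.
Lagos—Oslo (6): add — endpoints in different components.
Oslo—Tokyo (6): add — endpoints in different components.
Delhi—Lagos (8): add — endpoints in different components.
Cairo—Seoul (9): add — endpoints in different components.
Delhi—Quito (11): add — endpoints in different components.
Cairo—Delhi (12): skip — Cairo and Delhi already connected.
Hanoi—Sofia (12): add — endpoints in different components.
Edges rejected before the tree was complete: 1.

1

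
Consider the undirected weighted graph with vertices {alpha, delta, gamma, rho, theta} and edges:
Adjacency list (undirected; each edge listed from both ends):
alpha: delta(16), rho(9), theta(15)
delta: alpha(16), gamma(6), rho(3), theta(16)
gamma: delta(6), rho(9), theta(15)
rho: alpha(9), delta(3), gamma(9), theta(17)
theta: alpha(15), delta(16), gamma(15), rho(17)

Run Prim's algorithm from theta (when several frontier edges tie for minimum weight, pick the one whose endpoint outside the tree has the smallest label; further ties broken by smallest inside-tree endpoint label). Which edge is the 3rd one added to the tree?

delta-rho

Prim, starting at theta.
Step 1: cheapest edge leaving the tree is alpha—theta (15); add alpha.
Step 2: cheapest edge leaving the tree is alpha—rho (9); add rho.
Step 3: cheapest edge leaving the tree is delta—rho (3); add delta.
Step 4: cheapest edge leaving the tree is delta—gamma (6); add gamma.
The 3rd edge added is delta—rho.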